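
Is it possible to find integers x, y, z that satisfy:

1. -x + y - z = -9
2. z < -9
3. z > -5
No

A contradictory subset is {z < -9, z > -5}. No integer assignment can satisfy these jointly:

  - z < -9: bounds one variable relative to a constant
  - z > -5: bounds one variable relative to a constant

Direct contradiction: the bounds on z require z ≥ -4 and z ≤ -10 simultaneously, which is empty.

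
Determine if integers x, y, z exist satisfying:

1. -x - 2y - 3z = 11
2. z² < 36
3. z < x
Yes

Take x = 0, y = -4, z = -1. Substituting into each constraint:
  (1) 0 - 2(-4) - 3(-1) = 11 ✓
  (2) z² = (-1)² = 1, and 1 < 36 ✓
  (3) -1 < 0 ✓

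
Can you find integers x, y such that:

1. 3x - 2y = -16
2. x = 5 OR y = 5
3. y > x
Yes

Take x = -2, y = 5. Substituting into each constraint:
  (1) 3(-2) - 2(5) = -16 ✓
  (2) y = 5, target 5 ✓ (second branch holds)
  (3) 5 > -2 ✓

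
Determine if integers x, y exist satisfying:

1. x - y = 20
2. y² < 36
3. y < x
Yes

Take x = 20, y = 0. Substituting into each constraint:
  (1) 20 + 0 = 20 ✓
  (2) y² = (0)² = 0, and 0 < 36 ✓
  (3) 0 < 20 ✓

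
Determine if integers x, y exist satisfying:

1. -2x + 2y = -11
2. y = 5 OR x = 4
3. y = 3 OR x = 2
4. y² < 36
No

Even the single constraint (-2x + 2y = -11) is infeasible over the integers.

  - -2x + 2y = -11: every term on the left is divisible by 2, so the LHS ≡ 0 (mod 2), but the RHS -11 is not — no integer solution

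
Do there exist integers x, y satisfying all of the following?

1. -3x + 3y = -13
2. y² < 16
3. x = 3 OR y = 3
No

Even the single constraint (-3x + 3y = -13) is infeasible over the integers.

  - -3x + 3y = -13: every term on the left is divisible by 3, so the LHS ≡ 0 (mod 3), but the RHS -13 is not — no integer solution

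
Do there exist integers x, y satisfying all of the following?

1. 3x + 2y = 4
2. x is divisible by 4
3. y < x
Yes

Take x = 4, y = -4. Substituting into each constraint:
  (1) 3(4) + 2(-4) = 4 ✓
  (2) 4 = 4 × 1, remainder 0 ✓
  (3) -4 < 4 ✓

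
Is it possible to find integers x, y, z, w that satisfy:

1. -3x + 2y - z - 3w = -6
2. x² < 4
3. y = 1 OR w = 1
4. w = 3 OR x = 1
Yes

Take x = 0, y = 1, z = -1, w = 3. Substituting into each constraint:
  (1) -3(0) + 2(1) + 1 - 3(3) = -6 ✓
  (2) x² = (0)² = 0, and 0 < 4 ✓
  (3) y = 1, target 1 ✓ (first branch holds)
  (4) w = 3, target 3 ✓ (first branch holds)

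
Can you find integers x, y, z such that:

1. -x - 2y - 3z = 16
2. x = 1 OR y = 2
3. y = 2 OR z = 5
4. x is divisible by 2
Yes

Take x = -2, y = 2, z = -6. Substituting into each constraint:
  (1) 2 - 2(2) - 3(-6) = 16 ✓
  (2) y = 2, target 2 ✓ (second branch holds)
  (3) y = 2, target 2 ✓ (first branch holds)
  (4) -2 = 2 × -1, remainder 0 ✓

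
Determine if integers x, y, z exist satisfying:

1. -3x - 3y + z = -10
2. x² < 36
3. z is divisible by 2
Yes

Take x = 0, y = 4, z = 2. Substituting into each constraint:
  (1) -3(0) - 3(4) + 2 = -10 ✓
  (2) x² = (0)² = 0, and 0 < 36 ✓
  (3) 2 = 2 × 1, remainder 0 ✓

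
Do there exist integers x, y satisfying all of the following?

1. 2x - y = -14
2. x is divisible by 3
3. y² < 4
No

The full constraint system is jointly infeasible over the integers. Each constraint and what it forces:

  - 2x - y = -14: is a linear equation tying the variables together
  - x is divisible by 3: restricts x to multiples of 3
  - y² < 4: restricts y to |y| ≤ 1

The bounds confine y to {-1, 0, 1}. For each value, substitute into the equation:
  • y = -1: the equation gives 2x = -15, so x would not be an integer.
  • y = 0: the equation forces x = -7, but 3 does not divide -7.
  • y = 1: the equation gives 2x = -13, so x would not be an integer.
Every case fails, so no integer solution exists.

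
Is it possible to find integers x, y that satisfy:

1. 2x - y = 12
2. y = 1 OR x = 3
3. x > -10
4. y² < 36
No

A contradictory subset is {2x - y = 12, y = 1 OR x = 3, y² < 36}. No integer assignment can satisfy these jointly:

  - 2x - y = 12: is a linear equation tying the variables together
  - y = 1 OR x = 3: forces a choice: either y = 1 or x = 3
  - y² < 36: restricts y to |y| ≤ 5

Split on the disjunction (y = 1 OR x = 3):
  • If y = 1: with y = 1, every remaining term of the linear equation is divisible by 2, so the left side is ≡ 0 (mod 2); but the right side 13 ≡ 1 (mod 2). No integers can satisfy it.
  • If x = 3: the equation forces y = -6, but y² < 36 requires |y| ≤ 5.
Both branches are infeasible, so the system has no integer solution.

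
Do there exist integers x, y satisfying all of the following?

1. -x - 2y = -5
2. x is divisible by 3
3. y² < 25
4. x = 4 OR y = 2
No

A contradictory subset is {-x - 2y = -5, x is divisible by 3, x = 4 OR y = 2}. No integer assignment can satisfy these jointly:

  - -x - 2y = -5: is a linear equation tying the variables together
  - x is divisible by 3: restricts x to multiples of 3
  - x = 4 OR y = 2: forces a choice: either x = 4 or y = 2

Split on the disjunction (x = 4 OR y = 2):
  • If x = 4: this contradicts the divisibility constraint — 4 is not a multiple of 3.
  • If y = 2: with y = 2, writing x = 3x', every remaining term of the linear equation is divisible by 3, so the left side is ≡ 0 (mod 3); but the right side -1 ≡ 2 (mod 3). No integers can satisfy it.
Both branches are infeasible, so the system has no integer solution.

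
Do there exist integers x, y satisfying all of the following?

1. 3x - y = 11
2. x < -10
Yes

Take x = -11, y = -44. Substituting into each constraint:
  (1) 3(-11) + 44 = 11 ✓
  (2) -11 < -10 ✓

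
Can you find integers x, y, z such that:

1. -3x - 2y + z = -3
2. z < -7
Yes

Take x = 0, y = -3, z = -9. Substituting into each constraint:
  (1) -3(0) - 2(-3) + (-9) = -3 ✓
  (2) -9 < -7 ✓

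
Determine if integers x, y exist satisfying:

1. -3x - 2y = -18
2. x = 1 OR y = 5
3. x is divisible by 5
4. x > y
No

A contradictory subset is {-3x - 2y = -18, x = 1 OR y = 5, x > y}. No integer assignment can satisfy these jointly:

  - -3x - 2y = -18: is a linear equation tying the variables together
  - x = 1 OR y = 5: forces a choice: either x = 1 or y = 5
  - x > y: bounds one variable relative to another variable

Split on the disjunction (x = 1 OR y = 5):
  • If x = 1: with x = 1, every remaining term of the linear equation is divisible by 2, so the left side is ≡ 0 (mod 2); but the right side -15 ≡ 1 (mod 2). No integers can satisfy it.
  • If y = 5: with y = 5, every remaining term of the linear equation is divisible by 3, so the left side is ≡ 0 (mod 3); but the right side -8 ≡ 1 (mod 3). No integers can satisfy it.
Both branches are infeasible, so the system has no integer solution.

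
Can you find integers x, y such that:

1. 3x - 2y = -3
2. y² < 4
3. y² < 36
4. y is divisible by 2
Yes

Take x = -1, y = 0. Substituting into each constraint:
  (1) 3(-1) - 2(0) = -3 ✓
  (2) y² = (0)² = 0, and 0 < 4 ✓
  (3) y² = (0)² = 0, and 0 < 36 ✓
  (4) 0 = 2 × 0, remainder 0 ✓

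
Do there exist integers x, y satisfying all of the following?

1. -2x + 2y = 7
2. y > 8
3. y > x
No

Even the single constraint (-2x + 2y = 7) is infeasible over the integers.

  - -2x + 2y = 7: every term on the left is divisible by 2, so the LHS ≡ 0 (mod 2), but the RHS 7 is not — no integer solution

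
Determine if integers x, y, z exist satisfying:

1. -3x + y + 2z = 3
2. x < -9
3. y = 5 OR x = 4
Yes

Take x = -10, y = 5, z = -16. Substituting into each constraint:
  (1) -3(-10) + 5 + 2(-16) = 3 ✓
  (2) -10 < -9 ✓
  (3) y = 5, target 5 ✓ (first branch holds)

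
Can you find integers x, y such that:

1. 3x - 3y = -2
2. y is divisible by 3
No

Even the single constraint (3x - 3y = -2) is infeasible over the integers.

  - 3x - 3y = -2: every term on the left is divisible by 3, so the LHS ≡ 0 (mod 3), but the RHS -2 is not — no integer solution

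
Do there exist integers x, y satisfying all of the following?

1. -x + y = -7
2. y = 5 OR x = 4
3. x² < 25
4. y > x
No

A contradictory subset is {-x + y = -7, y > x}. No integer assignment can satisfy these jointly:

  - -x + y = -7: is a linear equation tying the variables together
  - y > x: bounds one variable relative to another variable

From the equation, x − y = 7, i.e. y − x = -7; but y > x requires y − x ≥ 1. Contradiction.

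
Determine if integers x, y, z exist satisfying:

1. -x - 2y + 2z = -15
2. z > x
Yes

Take x = 1, y = 9, z = 2. Substituting into each constraint:
  (1) (-1) - 2(9) + 2(2) = -15 ✓
  (2) 2 > 1 ✓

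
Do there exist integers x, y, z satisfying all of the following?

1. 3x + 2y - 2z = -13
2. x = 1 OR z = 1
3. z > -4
Yes

Take x = 1, y = -8, z = 0. Substituting into each constraint:
  (1) 3(1) + 2(-8) - 2(0) = -13 ✓
  (2) x = 1, target 1 ✓ (first branch holds)
  (3) 0 > -4 ✓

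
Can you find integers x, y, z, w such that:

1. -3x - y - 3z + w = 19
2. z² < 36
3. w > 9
Yes

Take x = -3, y = 0, z = 0, w = 10. Substituting into each constraint:
  (1) -3(-3) + 0 - 3(0) + 10 = 19 ✓
  (2) z² = (0)² = 0, and 0 < 36 ✓
  (3) 10 > 9 ✓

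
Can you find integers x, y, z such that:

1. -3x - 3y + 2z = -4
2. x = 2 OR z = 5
Yes

Take x = 2, y = 0, z = 1. Substituting into each constraint:
  (1) -3(2) - 3(0) + 2(1) = -4 ✓
  (2) x = 2, target 2 ✓ (first branch holds)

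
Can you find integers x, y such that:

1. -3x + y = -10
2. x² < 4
Yes

Take x = 0, y = -10. Substituting into each constraint:
  (1) -3(0) + (-10) = -10 ✓
  (2) x² = (0)² = 0, and 0 < 4 ✓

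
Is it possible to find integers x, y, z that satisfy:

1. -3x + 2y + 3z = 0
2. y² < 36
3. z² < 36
Yes

Take x = 0, y = 0, z = 0. Substituting into each constraint:
  (1) -3(0) + 2(0) + 3(0) = 0 ✓
  (2) y² = (0)² = 0, and 0 < 36 ✓
  (3) z² = (0)² = 0, and 0 < 36 ✓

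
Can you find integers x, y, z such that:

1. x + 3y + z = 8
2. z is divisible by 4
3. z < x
Yes

Take x = 2, y = 2, z = 0. Substituting into each constraint:
  (1) 2 + 3(2) + 0 = 8 ✓
  (2) 0 = 4 × 0, remainder 0 ✓
  (3) 0 < 2 ✓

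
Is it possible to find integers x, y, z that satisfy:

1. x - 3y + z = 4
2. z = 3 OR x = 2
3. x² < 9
Yes

Take x = 1, y = 0, z = 3. Substituting into each constraint:
  (1) 1 - 3(0) + 3 = 4 ✓
  (2) z = 3, target 3 ✓ (first branch holds)
  (3) x² = (1)² = 1, and 1 < 9 ✓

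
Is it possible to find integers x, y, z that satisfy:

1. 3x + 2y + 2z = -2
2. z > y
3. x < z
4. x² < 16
Yes

Take x = 0, y = -2, z = 1. Substituting into each constraint:
  (1) 3(0) + 2(-2) + 2(1) = -2 ✓
  (2) 1 > -2 ✓
  (3) 0 < 1 ✓
  (4) x² = (0)² = 0, and 0 < 16 ✓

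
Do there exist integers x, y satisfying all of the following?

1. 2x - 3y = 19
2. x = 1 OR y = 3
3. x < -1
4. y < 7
No

A contradictory subset is {2x - 3y = 19, x = 1 OR y = 3, x < -1}. No integer assignment can satisfy these jointly:

  - 2x - 3y = 19: is a linear equation tying the variables together
  - x = 1 OR y = 3: forces a choice: either x = 1 or y = 3
  - x < -1: bounds one variable relative to a constant

Split on the disjunction (x = 1 OR y = 3):
  • If x = 1: this contradicts the bound x ≤ -2.
  • If y = 3: the equation forces x = 14, which contradicts the bound x ≤ -2.
Both branches are infeasible, so the system has no integer solution.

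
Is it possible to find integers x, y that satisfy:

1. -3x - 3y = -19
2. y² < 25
No

Even the single constraint (-3x - 3y = -19) is infeasible over the integers.

  - -3x - 3y = -19: every term on the left is divisible by 3, so the LHS ≡ 0 (mod 3), but the RHS -19 is not — no integer solution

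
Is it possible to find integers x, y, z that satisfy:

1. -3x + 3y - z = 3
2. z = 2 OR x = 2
Yes

Take x = 2, y = 4, z = 3. Substituting into each constraint:
  (1) -3(2) + 3(4) + (-3) = 3 ✓
  (2) x = 2, target 2 ✓ (second branch holds)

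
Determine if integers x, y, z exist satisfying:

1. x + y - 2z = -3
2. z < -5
Yes

Take x = -15, y = 0, z = -6. Substituting into each constraint:
  (1) (-15) + 0 - 2(-6) = -3 ✓
  (2) -6 < -5 ✓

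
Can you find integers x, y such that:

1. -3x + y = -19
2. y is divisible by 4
Yes

Take x = 5, y = -4. Substituting into each constraint:
  (1) -3(5) + (-4) = -19 ✓
  (2) -4 = 4 × -1, remainder 0 ✓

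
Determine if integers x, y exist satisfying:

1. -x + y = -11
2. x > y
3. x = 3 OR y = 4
Yes

Take x = 3, y = -8. Substituting into each constraint:
  (1) (-3) + (-8) = -11 ✓
  (2) 3 > -8 ✓
  (3) x = 3, target 3 ✓ (first branch holds)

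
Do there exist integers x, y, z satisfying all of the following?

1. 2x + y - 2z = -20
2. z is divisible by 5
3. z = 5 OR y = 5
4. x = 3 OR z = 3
Yes

Take x = 3, y = -16, z = 5. Substituting into each constraint:
  (1) 2(3) + (-16) - 2(5) = -20 ✓
  (2) 5 = 5 × 1, remainder 0 ✓
  (3) z = 5, target 5 ✓ (first branch holds)
  (4) x = 3, target 3 ✓ (first branch holds)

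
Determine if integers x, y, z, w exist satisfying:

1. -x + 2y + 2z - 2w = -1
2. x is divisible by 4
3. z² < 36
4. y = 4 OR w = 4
No

A contradictory subset is {-x + 2y + 2z - 2w = -1, x is divisible by 4}. No integer assignment can satisfy these jointly:

  - -x + 2y + 2z - 2w = -1: is a linear equation tying the variables together
  - x is divisible by 4: restricts x to multiples of 4

Modular obstruction: writing x = 4x', every remaining term of the linear equation is divisible by 2, so the left side is ≡ 0 (mod 2); but the right side -1 ≡ 1 (mod 2). No integers can satisfy it.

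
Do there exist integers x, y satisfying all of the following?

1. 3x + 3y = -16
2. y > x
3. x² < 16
No

Even the single constraint (3x + 3y = -16) is infeasible over the integers.

  - 3x + 3y = -16: every term on the left is divisible by 3, so the LHS ≡ 0 (mod 3), but the RHS -16 is not — no integer solution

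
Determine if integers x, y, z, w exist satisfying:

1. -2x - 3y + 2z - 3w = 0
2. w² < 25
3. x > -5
Yes

Take x = 0, y = 0, z = 0, w = 0. Substituting into each constraint:
  (1) -2(0) - 3(0) + 2(0) - 3(0) = 0 ✓
  (2) w² = (0)² = 0, and 0 < 25 ✓
  (3) 0 > -5 ✓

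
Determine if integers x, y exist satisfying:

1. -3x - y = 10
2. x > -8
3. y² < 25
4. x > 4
No

A contradictory subset is {-3x - y = 10, y² < 25, x > 4}. No integer assignment can satisfy these jointly:

  - -3x - y = 10: is a linear equation tying the variables together
  - y² < 25: restricts y to |y| ≤ 4
  - x > 4: bounds one variable relative to a constant

Range argument: with x ∈ [5, ∞], y ∈ [-4, 4], the left side of the equation is at most -11, but the right side is 10 > -11. No integer solution exists.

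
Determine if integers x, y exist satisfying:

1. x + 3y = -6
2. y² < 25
Yes

Take x = -6, y = 0. Substituting into each constraint:
  (1) (-6) + 3(0) = -6 ✓
  (2) y² = (0)² = 0, and 0 < 25 ✓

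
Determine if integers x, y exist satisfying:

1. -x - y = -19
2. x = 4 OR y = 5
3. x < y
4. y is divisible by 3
Yes

Take x = 4, y = 15. Substituting into each constraint:
  (1) (-4) + (-15) = -19 ✓
  (2) x = 4, target 4 ✓ (first branch holds)
  (3) 4 < 15 ✓
  (4) 15 = 3 × 5, remainder 0 ✓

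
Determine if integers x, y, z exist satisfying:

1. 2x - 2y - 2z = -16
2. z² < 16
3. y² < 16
Yes

Take x = -8, y = 0, z = 0. Substituting into each constraint:
  (1) 2(-8) - 2(0) - 2(0) = -16 ✓
  (2) z² = (0)² = 0, and 0 < 16 ✓
  (3) y² = (0)² = 0, and 0 < 16 ✓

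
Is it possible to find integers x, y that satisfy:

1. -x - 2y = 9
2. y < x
Yes

Take x = -1, y = -4. Substituting into each constraint:
  (1) 1 - 2(-4) = 9 ✓
  (2) -4 < -1 ✓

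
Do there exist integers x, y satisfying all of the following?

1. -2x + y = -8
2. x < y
Yes

Take x = 9, y = 10. Substituting into each constraint:
  (1) -2(9) + 10 = -8 ✓
  (2) 9 < 10 ✓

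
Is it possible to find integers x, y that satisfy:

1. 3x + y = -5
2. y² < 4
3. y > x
Yes

Take x = -2, y = 1. Substituting into each constraint:
  (1) 3(-2) + 1 = -5 ✓
  (2) y² = (1)² = 1, and 1 < 4 ✓
  (3) 1 > -2 ✓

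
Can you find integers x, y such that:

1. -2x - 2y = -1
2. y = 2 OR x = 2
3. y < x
No

Even the single constraint (-2x - 2y = -1) is infeasible over the integers.

  - -2x - 2y = -1: every term on the left is divisible by 2, so the LHS ≡ 0 (mod 2), but the RHS -1 is not — no integer solution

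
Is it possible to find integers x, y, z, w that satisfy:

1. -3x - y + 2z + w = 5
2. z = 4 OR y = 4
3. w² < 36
Yes

Take x = -1, y = 6, z = 4, w = 0. Substituting into each constraint:
  (1) -3(-1) + (-6) + 2(4) + 0 = 5 ✓
  (2) z = 4, target 4 ✓ (first branch holds)
  (3) w² = (0)² = 0, and 0 < 36 ✓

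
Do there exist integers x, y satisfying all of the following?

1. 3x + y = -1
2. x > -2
Yes

Take x = 0, y = -1. Substituting into each constraint:
  (1) 3(0) + (-1) = -1 ✓
  (2) 0 > -2 ✓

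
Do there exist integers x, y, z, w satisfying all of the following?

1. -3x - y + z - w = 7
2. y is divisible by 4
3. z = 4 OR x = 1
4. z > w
Yes

Take x = -2, y = 0, z = 4, w = 3. Substituting into each constraint:
  (1) -3(-2) + 0 + 4 + (-3) = 7 ✓
  (2) 0 = 4 × 0, remainder 0 ✓
  (3) z = 4, target 4 ✓ (first branch holds)
  (4) 4 > 3 ✓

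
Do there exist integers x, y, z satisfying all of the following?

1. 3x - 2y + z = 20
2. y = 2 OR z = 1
Yes

Take x = 1, y = -8, z = 1. Substituting into each constraint:
  (1) 3(1) - 2(-8) + 1 = 20 ✓
  (2) z = 1, target 1 ✓ (second branch holds)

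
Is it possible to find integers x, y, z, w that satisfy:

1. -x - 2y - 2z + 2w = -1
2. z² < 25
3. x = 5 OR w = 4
Yes

Take x = 9, y = 0, z = 0, w = 4. Substituting into each constraint:
  (1) (-9) - 2(0) - 2(0) + 2(4) = -1 ✓
  (2) z² = (0)² = 0, and 0 < 25 ✓
  (3) w = 4, target 4 ✓ (second branch holds)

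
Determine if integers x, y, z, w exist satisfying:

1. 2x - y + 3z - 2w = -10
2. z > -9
Yes

Take x = 0, y = 0, z = 0, w = 5. Substituting into each constraint:
  (1) 2(0) + 0 + 3(0) - 2(5) = -10 ✓
  (2) 0 > -9 ✓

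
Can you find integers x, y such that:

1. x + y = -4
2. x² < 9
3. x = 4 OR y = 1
No

The full constraint system is jointly infeasible over the integers. Each constraint and what it forces:

  - x + y = -4: is a linear equation tying the variables together
  - x² < 9: restricts x to |x| ≤ 2
  - x = 4 OR y = 1: forces a choice: either x = 4 or y = 1

Split on the disjunction (x = 4 OR y = 1):
  • If x = 4: this contradicts x² < 9, which requires |x| ≤ 2.
  • If y = 1: the equation forces x = -5, but x² < 9 requires |x| ≤ 2.
Both branches are infeasible, so the system has no integer solution.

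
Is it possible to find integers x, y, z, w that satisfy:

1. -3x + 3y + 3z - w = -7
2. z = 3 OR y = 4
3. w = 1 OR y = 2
Yes

Take x = 0, y = 2, z = 3, w = 22. Substituting into each constraint:
  (1) -3(0) + 3(2) + 3(3) + (-22) = -7 ✓
  (2) z = 3, target 3 ✓ (first branch holds)
  (3) y = 2, target 2 ✓ (second branch holds)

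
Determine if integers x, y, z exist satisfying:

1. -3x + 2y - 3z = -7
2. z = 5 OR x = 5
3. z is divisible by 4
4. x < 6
Yes

Take x = 5, y = 4, z = 0. Substituting into each constraint:
  (1) -3(5) + 2(4) - 3(0) = -7 ✓
  (2) x = 5, target 5 ✓ (second branch holds)
  (3) 0 = 4 × 0, remainder 0 ✓
  (4) 5 < 6 ✓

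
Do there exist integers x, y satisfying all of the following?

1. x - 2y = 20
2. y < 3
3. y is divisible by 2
Yes

Take x = 20, y = 0. Substituting into each constraint:
  (1) 20 - 2(0) = 20 ✓
  (2) 0 < 3 ✓
  (3) 0 = 2 × 0, remainder 0 ✓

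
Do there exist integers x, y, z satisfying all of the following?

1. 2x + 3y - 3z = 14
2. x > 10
Yes

Take x = 13, y = -4, z = 0. Substituting into each constraint:
  (1) 2(13) + 3(-4) - 3(0) = 14 ✓
  (2) 13 > 10 ✓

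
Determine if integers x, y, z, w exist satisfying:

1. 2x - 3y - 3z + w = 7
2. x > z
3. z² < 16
Yes

Take x = 1, y = -1, z = 0, w = 2. Substituting into each constraint:
  (1) 2(1) - 3(-1) - 3(0) + 2 = 7 ✓
  (2) 1 > 0 ✓
  (3) z² = (0)² = 0, and 0 < 16 ✓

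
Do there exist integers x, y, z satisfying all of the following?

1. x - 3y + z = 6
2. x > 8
Yes

Take x = 9, y = 1, z = 0. Substituting into each constraint:
  (1) 9 - 3(1) + 0 = 6 ✓
  (2) 9 > 8 ✓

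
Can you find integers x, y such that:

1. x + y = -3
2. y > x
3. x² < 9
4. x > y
No

A contradictory subset is {y > x, x > y}. No integer assignment can satisfy these jointly:

  - y > x: bounds one variable relative to another variable
  - x > y: bounds one variable relative to another variable

Direct contradiction: y > x and x > y cannot both hold.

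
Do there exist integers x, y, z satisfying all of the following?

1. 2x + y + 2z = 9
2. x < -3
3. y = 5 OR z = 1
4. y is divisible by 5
Yes

Take x = -4, y = 15, z = 1. Substituting into each constraint:
  (1) 2(-4) + 15 + 2(1) = 9 ✓
  (2) -4 < -3 ✓
  (3) z = 1, target 1 ✓ (second branch holds)
  (4) 15 = 5 × 3, remainder 0 ✓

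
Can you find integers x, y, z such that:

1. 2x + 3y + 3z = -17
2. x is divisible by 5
Yes

Take x = -10, y = 5, z = -4. Substituting into each constraint:
  (1) 2(-10) + 3(5) + 3(-4) = -17 ✓
  (2) -10 = 5 × -2, remainder 0 ✓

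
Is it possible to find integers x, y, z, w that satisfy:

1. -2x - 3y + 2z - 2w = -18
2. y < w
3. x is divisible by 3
Yes

Take x = 0, y = 0, z = -8, w = 1. Substituting into each constraint:
  (1) -2(0) - 3(0) + 2(-8) - 2(1) = -18 ✓
  (2) 0 < 1 ✓
  (3) 0 = 3 × 0, remainder 0 ✓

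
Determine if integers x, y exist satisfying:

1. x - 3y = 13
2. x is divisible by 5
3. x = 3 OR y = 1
No

The full constraint system is jointly infeasible over the integers. Each constraint and what it forces:

  - x - 3y = 13: is a linear equation tying the variables together
  - x is divisible by 5: restricts x to multiples of 5
  - x = 3 OR y = 1: forces a choice: either x = 3 or y = 1

Split on the disjunction (x = 3 OR y = 1):
  • If x = 3: this contradicts the divisibility constraint — 3 is not a multiple of 5.
  • If y = 1: with y = 1, writing x = 5x', every remaining term of the linear equation is divisible by 5, so the left side is ≡ 0 (mod 5); but the right side 16 ≡ 1 (mod 5). No integers can satisfy it.
Both branches are infeasible, so the system has no integer solution.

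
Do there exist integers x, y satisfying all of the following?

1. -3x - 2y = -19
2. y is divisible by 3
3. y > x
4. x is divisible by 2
No

A contradictory subset is {-3x - 2y = -19, x is divisible by 2}. No integer assignment can satisfy these jointly:

  - -3x - 2y = -19: is a linear equation tying the variables together
  - x is divisible by 2: restricts x to multiples of 2

Modular obstruction: writing x = 2x', every remaining term of the linear equation is divisible by 2, so the left side is ≡ 0 (mod 2); but the right side -19 ≡ 1 (mod 2). No integers can satisfy it.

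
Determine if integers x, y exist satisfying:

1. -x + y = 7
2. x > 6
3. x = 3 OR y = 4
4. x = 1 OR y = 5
No

A contradictory subset is {-x + y = 7, x > 6, x = 1 OR y = 5}. No integer assignment can satisfy these jointly:

  - -x + y = 7: is a linear equation tying the variables together
  - x > 6: bounds one variable relative to a constant
  - x = 1 OR y = 5: forces a choice: either x = 1 or y = 5

Split on the disjunction (x = 1 OR y = 5):
  • If x = 1: this contradicts the bound x ≥ 7.
  • If y = 5: the equation forces x = -2, which contradicts the bound x ≥ 7.
Both branches are infeasible, so the system has no integer solution.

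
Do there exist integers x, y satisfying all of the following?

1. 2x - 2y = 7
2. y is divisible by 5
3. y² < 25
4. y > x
No

Even the single constraint (2x - 2y = 7) is infeasible over the integers.

  - 2x - 2y = 7: every term on the left is divisible by 2, so the LHS ≡ 0 (mod 2), but the RHS 7 is not — no integer solution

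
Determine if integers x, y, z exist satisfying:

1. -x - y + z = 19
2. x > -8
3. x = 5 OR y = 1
Yes

Take x = 0, y = 1, z = 20. Substituting into each constraint:
  (1) 0 + (-1) + 20 = 19 ✓
  (2) 0 > -8 ✓
  (3) y = 1, target 1 ✓ (second branch holds)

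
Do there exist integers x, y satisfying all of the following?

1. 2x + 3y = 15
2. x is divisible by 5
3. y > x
Yes

Take x = 0, y = 5. Substituting into each constraint:
  (1) 2(0) + 3(5) = 15 ✓
  (2) 0 = 5 × 0, remainder 0 ✓
  (3) 5 > 0 ✓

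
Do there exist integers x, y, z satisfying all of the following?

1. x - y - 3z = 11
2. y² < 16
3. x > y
Yes

Take x = 2, y = 0, z = -3. Substituting into each constraint:
  (1) 2 + 0 - 3(-3) = 11 ✓
  (2) y² = (0)² = 0, and 0 < 16 ✓
  (3) 2 > 0 ✓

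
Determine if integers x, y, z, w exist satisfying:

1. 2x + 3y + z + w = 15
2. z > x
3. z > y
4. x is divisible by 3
Yes

Take x = 0, y = 0, z = 1, w = 14. Substituting into each constraint:
  (1) 2(0) + 3(0) + 1 + 14 = 15 ✓
  (2) 1 > 0 ✓
  (3) 1 > 0 ✓
  (4) 0 = 3 × 0, remainder 0 ✓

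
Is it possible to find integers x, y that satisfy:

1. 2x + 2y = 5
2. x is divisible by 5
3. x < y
No

Even the single constraint (2x + 2y = 5) is infeasible over the integers.

  - 2x + 2y = 5: every term on the left is divisible by 2, so the LHS ≡ 0 (mod 2), but the RHS 5 is not — no integer solution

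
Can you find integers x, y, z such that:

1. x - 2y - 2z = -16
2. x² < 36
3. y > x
Yes

Take x = 0, y = 1, z = 7. Substituting into each constraint:
  (1) 0 - 2(1) - 2(7) = -16 ✓
  (2) x² = (0)² = 0, and 0 < 36 ✓
  (3) 1 > 0 ✓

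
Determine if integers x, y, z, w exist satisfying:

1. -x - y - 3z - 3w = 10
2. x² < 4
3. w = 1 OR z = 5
Yes

Take x = 0, y = -13, z = 0, w = 1. Substituting into each constraint:
  (1) 0 + 13 - 3(0) - 3(1) = 10 ✓
  (2) x² = (0)² = 0, and 0 < 4 ✓
  (3) w = 1, target 1 ✓ (first branch holds)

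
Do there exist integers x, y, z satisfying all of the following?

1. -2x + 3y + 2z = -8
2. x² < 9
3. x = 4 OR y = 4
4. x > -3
Yes

Take x = 0, y = 4, z = -10. Substituting into each constraint:
  (1) -2(0) + 3(4) + 2(-10) = -8 ✓
  (2) x² = (0)² = 0, and 0 < 9 ✓
  (3) y = 4, target 4 ✓ (second branch holds)
  (4) 0 > -3 ✓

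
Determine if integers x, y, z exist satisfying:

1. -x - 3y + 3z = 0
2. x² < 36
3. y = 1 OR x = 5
Yes

Take x = 0, y = 1, z = 1. Substituting into each constraint:
  (1) 0 - 3(1) + 3(1) = 0 ✓
  (2) x² = (0)² = 0, and 0 < 36 ✓
  (3) y = 1, target 1 ✓ (first branch holds)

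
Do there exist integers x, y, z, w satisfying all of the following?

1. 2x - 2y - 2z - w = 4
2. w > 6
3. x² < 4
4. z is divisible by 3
Yes

Take x = 1, y = -5, z = 0, w = 8. Substituting into each constraint:
  (1) 2(1) - 2(-5) - 2(0) + (-8) = 4 ✓
  (2) 8 > 6 ✓
  (3) x² = (1)² = 1, and 1 < 4 ✓
  (4) 0 = 3 × 0, remainder 0 ✓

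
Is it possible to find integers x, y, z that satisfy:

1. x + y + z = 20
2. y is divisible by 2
Yes

Take x = 0, y = 0, z = 20. Substituting into each constraint:
  (1) 0 + 0 + 20 = 20 ✓
  (2) 0 = 2 × 0, remainder 0 ✓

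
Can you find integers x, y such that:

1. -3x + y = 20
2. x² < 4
Yes

Take x = 0, y = 20. Substituting into each constraint:
  (1) -3(0) + 20 = 20 ✓
  (2) x² = (0)² = 0, and 0 < 4 ✓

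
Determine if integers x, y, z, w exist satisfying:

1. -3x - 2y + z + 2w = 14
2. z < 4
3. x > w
Yes

Take x = 2, y = -9, z = 0, w = 1. Substituting into each constraint:
  (1) -3(2) - 2(-9) + 0 + 2(1) = 14 ✓
  (2) 0 < 4 ✓
  (3) 2 > 1 ✓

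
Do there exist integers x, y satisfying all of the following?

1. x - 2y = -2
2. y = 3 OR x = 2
Yes

Take x = 4, y = 3. Substituting into each constraint:
  (1) 4 - 2(3) = -2 ✓
  (2) y = 3, target 3 ✓ (first branch holds)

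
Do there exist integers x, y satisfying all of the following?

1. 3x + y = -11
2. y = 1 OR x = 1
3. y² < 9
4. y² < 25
Yes

Take x = -4, y = 1. Substituting into each constraint:
  (1) 3(-4) + 1 = -11 ✓
  (2) y = 1, target 1 ✓ (first branch holds)
  (3) y² = (1)² = 1, and 1 < 9 ✓
  (4) y² = (1)² = 1, and 1 < 25 ✓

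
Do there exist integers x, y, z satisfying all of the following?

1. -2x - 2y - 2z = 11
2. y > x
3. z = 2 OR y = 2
No

Even the single constraint (-2x - 2y - 2z = 11) is infeasible over the integers.

  - -2x - 2y - 2z = 11: every term on the left is divisible by 2, so the LHS ≡ 0 (mod 2), but the RHS 11 is not — no integer solution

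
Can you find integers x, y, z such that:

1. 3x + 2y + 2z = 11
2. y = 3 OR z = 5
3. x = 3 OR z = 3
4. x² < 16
Yes

Take x = 3, y = -4, z = 5. Substituting into each constraint:
  (1) 3(3) + 2(-4) + 2(5) = 11 ✓
  (2) z = 5, target 5 ✓ (second branch holds)
  (3) x = 3, target 3 ✓ (first branch holds)
  (4) x² = (3)² = 9, and 9 < 16 ✓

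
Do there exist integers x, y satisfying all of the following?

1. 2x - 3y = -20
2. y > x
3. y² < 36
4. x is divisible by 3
No

A contradictory subset is {2x - 3y = -20, x is divisible by 3}. No integer assignment can satisfy these jointly:

  - 2x - 3y = -20: is a linear equation tying the variables together
  - x is divisible by 3: restricts x to multiples of 3

Modular obstruction: writing x = 3x', every remaining term of the linear equation is divisible by 3, so the left side is ≡ 0 (mod 3); but the right side -20 ≡ 1 (mod 3). No integers can satisfy it.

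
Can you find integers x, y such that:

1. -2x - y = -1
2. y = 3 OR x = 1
Yes

Take x = 1, y = -1. Substituting into each constraint:
  (1) -2(1) + 1 = -1 ✓
  (2) x = 1, target 1 ✓ (second branch holds)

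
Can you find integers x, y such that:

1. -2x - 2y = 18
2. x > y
Yes

Take x = 0, y = -9. Substituting into each constraint:
  (1) -2(0) - 2(-9) = 18 ✓
  (2) 0 > -9 ✓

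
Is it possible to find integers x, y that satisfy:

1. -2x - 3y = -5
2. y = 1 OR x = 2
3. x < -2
No

The full constraint system is jointly infeasible over the integers. Each constraint and what it forces:

  - -2x - 3y = -5: is a linear equation tying the variables together
  - y = 1 OR x = 2: forces a choice: either y = 1 or x = 2
  - x < -2: bounds one variable relative to a constant

Split on the disjunction (y = 1 OR x = 2):
  • If y = 1: the equation forces x = 1, which contradicts the bound x ≤ -3.
  • If x = 2: this contradicts the bound x ≤ -3.
Both branches are infeasible, so the system has no integer solution.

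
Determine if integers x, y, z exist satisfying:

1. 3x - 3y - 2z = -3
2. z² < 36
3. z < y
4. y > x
Yes

Take x = -3, y = 0, z = -3. Substituting into each constraint:
  (1) 3(-3) - 3(0) - 2(-3) = -3 ✓
  (2) z² = (-3)² = 9, and 9 < 36 ✓
  (3) -3 < 0 ✓
  (4) 0 > -3 ✓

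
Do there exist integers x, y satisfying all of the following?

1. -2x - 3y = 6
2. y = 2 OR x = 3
Yes

Take x = 3, y = -4. Substituting into each constraint:
  (1) -2(3) - 3(-4) = 6 ✓
  (2) x = 3, target 3 ✓ (second branch holds)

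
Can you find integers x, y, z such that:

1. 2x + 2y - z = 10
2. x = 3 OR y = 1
Yes

Take x = 4, y = 1, z = 0. Substituting into each constraint:
  (1) 2(4) + 2(1) + 0 = 10 ✓
  (2) y = 1, target 1 ✓ (second branch holds)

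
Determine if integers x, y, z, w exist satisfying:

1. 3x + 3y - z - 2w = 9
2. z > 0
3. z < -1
No

A contradictory subset is {z > 0, z < -1}. No integer assignment can satisfy these jointly:

  - z > 0: bounds one variable relative to a constant
  - z < -1: bounds one variable relative to a constant

Direct contradiction: the bounds on z require z ≥ 1 and z ≤ -2 simultaneously, which is empty.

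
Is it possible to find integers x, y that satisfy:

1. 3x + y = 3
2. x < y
Yes

Take x = 0, y = 3. Substituting into each constraint:
  (1) 3(0) + 3 = 3 ✓
  (2) 0 < 3 ✓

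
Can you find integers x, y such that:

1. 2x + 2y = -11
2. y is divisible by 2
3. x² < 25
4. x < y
No

Even the single constraint (2x + 2y = -11) is infeasible over the integers.

  - 2x + 2y = -11: every term on the left is divisible by 2, so the LHS ≡ 0 (mod 2), but the RHS -11 is not — no integer solution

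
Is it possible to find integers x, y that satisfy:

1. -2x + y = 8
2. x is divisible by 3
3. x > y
Yes

Take x = -9, y = -10. Substituting into each constraint:
  (1) -2(-9) + (-10) = 8 ✓
  (2) -9 = 3 × -3, remainder 0 ✓
  (3) -9 > -10 ✓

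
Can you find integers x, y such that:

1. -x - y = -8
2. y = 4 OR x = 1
Yes

Take x = 4, y = 4. Substituting into each constraint:
  (1) (-4) + (-4) = -8 ✓
  (2) y = 4, target 4 ✓ (first branch holds)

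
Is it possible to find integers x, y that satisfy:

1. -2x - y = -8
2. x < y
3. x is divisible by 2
Yes

Take x = 0, y = 8. Substituting into each constraint:
  (1) -2(0) + (-8) = -8 ✓
  (2) 0 < 8 ✓
  (3) 0 = 2 × 0, remainder 0 ✓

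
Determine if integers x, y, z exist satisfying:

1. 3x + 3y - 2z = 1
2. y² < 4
Yes

Take x = 0, y = 1, z = 1. Substituting into each constraint:
  (1) 3(0) + 3(1) - 2(1) = 1 ✓
  (2) y² = (1)² = 1, and 1 < 4 ✓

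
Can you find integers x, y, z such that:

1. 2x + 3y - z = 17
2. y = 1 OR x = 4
Yes

Take x = 4, y = 0, z = -9. Substituting into each constraint:
  (1) 2(4) + 3(0) + 9 = 17 ✓
  (2) x = 4, target 4 ✓ (second branch holds)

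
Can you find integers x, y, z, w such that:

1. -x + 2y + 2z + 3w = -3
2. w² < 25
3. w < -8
No

A contradictory subset is {w² < 25, w < -8}. No integer assignment can satisfy these jointly:

  - w² < 25: restricts w to |w| ≤ 4
  - w < -8: bounds one variable relative to a constant

Direct contradiction: the bounds on w require w ≥ -4 and w ≤ -9 simultaneously, which is empty.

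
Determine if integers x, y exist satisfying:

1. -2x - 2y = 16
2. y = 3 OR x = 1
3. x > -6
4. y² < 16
No

The full constraint system is jointly infeasible over the integers. Each constraint and what it forces:

  - -2x - 2y = 16: is a linear equation tying the variables together
  - y = 3 OR x = 1: forces a choice: either y = 3 or x = 1
  - x > -6: bounds one variable relative to a constant
  - y² < 16: restricts y to |y| ≤ 3

Split on the disjunction (y = 3 OR x = 1):
  • If y = 3: the equation forces x = -11, which contradicts the bound x ≥ -5.
  • If x = 1: the equation forces y = -9, but y² < 16 requires |y| ≤ 3.
Both branches are infeasible, so the system has no integer solution.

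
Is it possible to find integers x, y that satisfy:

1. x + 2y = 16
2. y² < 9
Yes

Take x = 16, y = 0. Substituting into each constraint:
  (1) 16 + 2(0) = 16 ✓
  (2) y² = (0)² = 0, and 0 < 9 ✓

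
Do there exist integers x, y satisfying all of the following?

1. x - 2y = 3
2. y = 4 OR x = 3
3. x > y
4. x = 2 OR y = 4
Yes

Take x = 11, y = 4. Substituting into each constraint:
  (1) 11 - 2(4) = 3 ✓
  (2) y = 4, target 4 ✓ (first branch holds)
  (3) 11 > 4 ✓
  (4) y = 4, target 4 ✓ (second branch holds)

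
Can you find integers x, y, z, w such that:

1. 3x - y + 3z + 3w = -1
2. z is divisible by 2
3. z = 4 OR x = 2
Yes

Take x = 0, y = 1, z = 4, w = -4. Substituting into each constraint:
  (1) 3(0) + (-1) + 3(4) + 3(-4) = -1 ✓
  (2) 4 = 2 × 2, remainder 0 ✓
  (3) z = 4, target 4 ✓ (first branch holds)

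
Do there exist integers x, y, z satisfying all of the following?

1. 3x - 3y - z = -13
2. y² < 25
Yes

Take x = -4, y = 0, z = 1. Substituting into each constraint:
  (1) 3(-4) - 3(0) + (-1) = -13 ✓
  (2) y² = (0)² = 0, and 0 < 25 ✓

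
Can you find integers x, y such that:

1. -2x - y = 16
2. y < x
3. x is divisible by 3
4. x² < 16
Yes

Take x = 0, y = -16. Substituting into each constraint:
  (1) -2(0) + 16 = 16 ✓
  (2) -16 < 0 ✓
  (3) 0 = 3 × 0, remainder 0 ✓
  (4) x² = (0)² = 0, and 0 < 16 ✓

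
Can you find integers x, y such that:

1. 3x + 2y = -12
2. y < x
Yes

Take x = -2, y = -3. Substituting into each constraint:
  (1) 3(-2) + 2(-3) = -12 ✓
  (2) -3 < -2 ✓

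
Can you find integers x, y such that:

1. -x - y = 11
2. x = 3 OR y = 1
Yes

Take x = -12, y = 1. Substituting into each constraint:
  (1) 12 + (-1) = 11 ✓
  (2) y = 1, target 1 ✓ (second branch holds)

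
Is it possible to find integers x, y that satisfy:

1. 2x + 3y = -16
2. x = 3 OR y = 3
No

The full constraint system is jointly infeasible over the integers. Each constraint and what it forces:

  - 2x + 3y = -16: is a linear equation tying the variables together
  - x = 3 OR y = 3: forces a choice: either x = 3 or y = 3

Split on the disjunction (x = 3 OR y = 3):
  • If x = 3: with x = 3, every remaining term of the linear equation is divisible by 3, so the left side is ≡ 0 (mod 3); but the right side -22 ≡ 2 (mod 3). No integers can satisfy it.
  • If y = 3: with y = 3, every remaining term of the linear equation is divisible by 2, so the left side is ≡ 0 (mod 2); but the right side -25 ≡ 1 (mod 2). No integers can satisfy it.
Both branches are infeasible, so the system has no integer solution.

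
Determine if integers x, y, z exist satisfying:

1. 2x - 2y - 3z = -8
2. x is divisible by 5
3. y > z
Yes

Take x = 0, y = 4, z = 0. Substituting into each constraint:
  (1) 2(0) - 2(4) - 3(0) = -8 ✓
  (2) 0 = 5 × 0, remainder 0 ✓
  (3) 4 > 0 ✓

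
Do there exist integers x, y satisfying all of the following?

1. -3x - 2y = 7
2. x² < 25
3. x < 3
Yes

Take x = 1, y = -5. Substituting into each constraint:
  (1) -3(1) - 2(-5) = 7 ✓
  (2) x² = (1)² = 1, and 1 < 25 ✓
  (3) 1 < 3 ✓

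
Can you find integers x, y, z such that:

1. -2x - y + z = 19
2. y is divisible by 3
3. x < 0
Yes

Take x = -9, y = 0, z = 1. Substituting into each constraint:
  (1) -2(-9) + 0 + 1 = 19 ✓
  (2) 0 = 3 × 0, remainder 0 ✓
  (3) -9 < 0 ✓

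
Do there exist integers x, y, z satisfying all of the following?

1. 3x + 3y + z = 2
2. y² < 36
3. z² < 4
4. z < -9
No

A contradictory subset is {z² < 4, z < -9}. No integer assignment can satisfy these jointly:

  - z² < 4: restricts z to |z| ≤ 1
  - z < -9: bounds one variable relative to a constant

Direct contradiction: the bounds on z require z ≥ -1 and z ≤ -10 simultaneously, which is empty.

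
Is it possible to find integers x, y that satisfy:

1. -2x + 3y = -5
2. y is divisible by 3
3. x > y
Yes

Take x = -2, y = -3. Substituting into each constraint:
  (1) -2(-2) + 3(-3) = -5 ✓
  (2) -3 = 3 × -1, remainder 0 ✓
  (3) -2 > -3 ✓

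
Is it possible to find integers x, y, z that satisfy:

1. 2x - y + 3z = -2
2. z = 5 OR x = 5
Yes

Take x = 6, y = 29, z = 5. Substituting into each constraint:
  (1) 2(6) + (-29) + 3(5) = -2 ✓
  (2) z = 5, target 5 ✓ (first branch holds)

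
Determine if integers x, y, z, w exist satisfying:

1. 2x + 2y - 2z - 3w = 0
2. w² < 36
Yes

Take x = 0, y = 0, z = 0, w = 0. Substituting into each constraint:
  (1) 2(0) + 2(0) - 2(0) - 3(0) = 0 ✓
  (2) w² = (0)² = 0, and 0 < 36 ✓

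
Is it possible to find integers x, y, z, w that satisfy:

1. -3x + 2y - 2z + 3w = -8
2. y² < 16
Yes

Take x = 2, y = 0, z = 1, w = 0. Substituting into each constraint:
  (1) -3(2) + 2(0) - 2(1) + 3(0) = -8 ✓
  (2) y² = (0)² = 0, and 0 < 16 ✓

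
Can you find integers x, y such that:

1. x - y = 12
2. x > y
Yes

Take x = 0, y = -12. Substituting into each constraint:
  (1) 0 + 12 = 12 ✓
  (2) 0 > -12 ✓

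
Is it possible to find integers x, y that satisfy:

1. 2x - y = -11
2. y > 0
Yes

Take x = -5, y = 1. Substituting into each constraint:
  (1) 2(-5) + (-1) = -11 ✓
  (2) 1 > 0 ✓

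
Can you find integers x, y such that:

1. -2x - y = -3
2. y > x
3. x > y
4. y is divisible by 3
No

A contradictory subset is {y > x, x > y}. No integer assignment can satisfy these jointly:

  - y > x: bounds one variable relative to another variable
  - x > y: bounds one variable relative to another variable

Direct contradiction: y > x and x > y cannot both hold.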